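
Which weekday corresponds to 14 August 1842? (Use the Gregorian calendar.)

Sunday

Doomsday rule: the anchor day for the 1800s is Friday. For year 42: 42÷12 = 3 r 6, and 6÷4 = 1, so 3+6+1 = 10.
Friday + 10 ≡ Monday — that's 1842's doomsday.
In August the doomsday date is Aug 8.
Aug 14 is 6 days after Aug 8; 6 mod 7 = 6, so Monday + 6 = Sunday.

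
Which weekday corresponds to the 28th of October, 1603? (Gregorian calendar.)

Doomsday rule: the anchor day for the 1600s is Tuesday. For year 03: 3÷12 = 0 r 3, and 3÷4 = 0, so 0+3+0 = 3.
Tuesday + 3 ≡ Friday — that's 1603's doomsday.
In October the doomsday date is Oct 10.
Oct 28 is 18 days after Oct 10; 18 mod 7 = 4, so Friday + 4 = Tuesday.

Tuesday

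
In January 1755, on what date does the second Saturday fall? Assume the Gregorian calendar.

January 1, 1755 is a Wednesday.
The first Saturday is therefore January 4 (3 days later).
The second Saturday is 4 + 1×7 = January 11.

January 11, 1755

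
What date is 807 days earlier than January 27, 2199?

November 11, 2196

−365 (one year) → Jan 27, 2198 (442 left).
−365 (one year) → Jan 27, 2197 (77 left).
−27 → Dec 31, 2196 (end of Dec, 31 days; 50 left).
−31 → Nov 30, 2196 (end of Nov, 30 days; 19 left).
−19 → Nov 11, 2196.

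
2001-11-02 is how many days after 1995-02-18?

2449

Feb 18, 1995 → Feb 18, 1996: 365 days.
Feb 18, 1996 → Feb 18, 1997: 366 days (Feb 29, 1996 is in that span).
Feb 18, 1997 → Feb 18, 1998: 365 days.
Feb 18, 1998 → Feb 18, 1999: 365 days.
Feb 18, 1999 → Feb 18, 2000: 365 days.
Feb 18, 2000 → Feb 18, 2001: 366 days (Feb 29, 2000 is in that span).
Feb 18, 2001 → Mar 18, 2001: 28 days (February has 28).
Mar 18, 2001 → Apr 18, 2001: 31 days (March has 31).
Apr 18, 2001 → May 18, 2001: 30 days (April has 30).
May 18, 2001 → Jun 18, 2001: 31 days (May has 31).
Jun 18, 2001 → Jul 18, 2001: 30 days (June has 30).
Jul 18, 2001 → Aug 18, 2001: 31 days (July has 31).
Aug 18, 2001 → Sep 18, 2001: 31 days (August has 31).
Sep 18, 2001 → Oct 18, 2001: 30 days (September has 30).
Oct 18, 2001 → Nov 2, 2001: 15 days.
Total: 2449 days.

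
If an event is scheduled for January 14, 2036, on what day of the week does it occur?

Monday

January 1, 2036 is a Tuesday.
Jan 1, 2036 → Jan 14, 2036: 13 days.
Total: 13 days.
13 mod 7 = 6, so Tuesday + 6 = Monday.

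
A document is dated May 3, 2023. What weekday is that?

Wednesday

January 1, 2023 is a Sunday.
Jan 1, 2023 → Feb 1, 2023: 31 days (January has 31).
Feb 1, 2023 → Mar 1, 2023: 28 days (February has 28).
Mar 1, 2023 → Apr 1, 2023: 31 days (March has 31).
Apr 1, 2023 → May 1, 2023: 30 days (April has 30).
May 1, 2023 → May 3, 2023: 2 days.
Total: 122 days.
122 mod 7 = 3, so Sunday + 3 = Wednesday.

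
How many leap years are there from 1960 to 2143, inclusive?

Multiples of 4 in [1960,2143]: 46.
Of those, multiples of 100: 2 (not leap unless ÷400).
Multiples of 400: 1.
Leap years = 46 − 2 + 1 = 45.

45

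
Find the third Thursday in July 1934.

July 19, 1934

July 1, 1934 is a Sunday.
The first Thursday is therefore July 5 (4 days later).
The third Thursday is 5 + 2×7 = July 19.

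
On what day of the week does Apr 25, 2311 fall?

Doomsday rule: the anchor day for the 2300s is Wednesday. For year 11: 11÷12 = 0 r 11, and 11÷4 = 2, so 0+11+2 = 13.
Wednesday + 13 ≡ Tuesday — that's 2311's doomsday.
In April the doomsday date is Apr 4.
Apr 25 is 21 days after Apr 4; 21 mod 7 = 0, so Tuesday + 0 = Tuesday.

Tuesday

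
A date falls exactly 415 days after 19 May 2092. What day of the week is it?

May 19, 2092 is a Monday.
415 mod 7 = 2, so 415 days after a Monday is Monday + 2 = Wednesday.

Wednesday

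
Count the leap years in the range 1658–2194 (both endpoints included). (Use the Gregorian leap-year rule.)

Multiples of 4 in [1658,2194]: 134.
Of those, multiples of 100: 5 (not leap unless ÷400).
Multiples of 400: 1.
Leap years = 134 − 5 + 1 = 130.

130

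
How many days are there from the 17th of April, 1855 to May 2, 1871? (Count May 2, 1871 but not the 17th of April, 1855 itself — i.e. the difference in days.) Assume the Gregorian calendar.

Apr 17, 1855 → Apr 17, 1856: 366 days (Feb 29, 1856 is in that span).
Apr 17, 1856 → Apr 17, 1857: 365 days.
Apr 17, 1857 → Apr 17, 1858: 365 days.
Apr 17, 1858 → Apr 17, 1859: 365 days.
Apr 17, 1859 → Apr 17, 1860: 366 days (Feb 29, 1860 is in that span).
Apr 17, 1860 → Apr 17, 1861: 365 days.
Apr 17, 1861 → Apr 17, 1862: 365 days.
Apr 17, 1862 → Apr 17, 1863: 365 days.
Apr 17, 1863 → Apr 17, 1864: 366 days (Feb 29, 1864 is in that span).
Apr 17, 1864 → Apr 17, 1865: 365 days.
Apr 17, 1865 → Apr 17, 1866: 365 days.
Apr 17, 1866 → Apr 17, 1867: 365 days.
Apr 17, 1867 → Apr 17, 1868: 366 days (Feb 29, 1868 is in that span).
Apr 17, 1868 → Apr 17, 1869: 365 days.
Apr 17, 1869 → Apr 17, 1870: 365 days.
Apr 17, 1870 → May 17, 1870: 30 days (April has 30).
May 17, 1870 → Jun 17, 1870: 31 days (May has 31).
Jun 17, 1870 → Jul 17, 1870: 30 days (June has 30).
Jul 17, 1870 → Aug 17, 1870: 31 days (July has 31).
Aug 17, 1870 → Sep 17, 1870: 31 days (August has 31).
Sep 17, 1870 → Oct 17, 1870: 30 days (September has 30).
Oct 17, 1870 → Nov 17, 1870: 31 days (October has 31).
Nov 17, 1870 → Dec 17, 1870: 30 days (November has 30).
Dec 17, 1870 → Jan 17, 1871: 31 days (December has 31).
Jan 17, 1871 → Feb 17, 1871: 31 days (January has 31).
Feb 17, 1871 → Mar 17, 1871: 28 days (February has 28).
Mar 17, 1871 → Apr 17, 1871: 31 days (March has 31).
Apr 17, 1871 → May 2, 1871: 15 days.
Total: 5859 days.

5859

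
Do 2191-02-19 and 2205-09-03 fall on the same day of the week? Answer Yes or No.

No

From Feb 19, 2191 to Sep 3, 2205 is 5309 days.
5309 mod 7 = 3, so they are different weekdays.
(Feb 19, 2191 is a Saturday; Sep 3, 2205 is a Tuesday.)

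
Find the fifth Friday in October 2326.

October 1, 2326 is a Friday.
The first Friday is therefore October 1 (same day).
The fifth Friday is 1 + 4×7 = October 29.

October 29, 2326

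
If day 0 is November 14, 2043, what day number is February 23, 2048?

Nov 14, 2043 → Nov 14, 2044: 366 days (Feb 29, 2044 is in that span).
Nov 14, 2044 → Nov 14, 2045: 365 days.
Nov 14, 2045 → Nov 14, 2046: 365 days.
Nov 14, 2046 → Nov 14, 2047: 365 days.
Nov 14, 2047 → Dec 14, 2047: 30 days (November has 30).
Dec 14, 2047 → Jan 14, 2048: 31 days (December has 31).
Jan 14, 2048 → Feb 14, 2048: 31 days (January has 31).
Feb 14, 2048 → Feb 23, 2048: 9 days.
Total: 1562 days.

1562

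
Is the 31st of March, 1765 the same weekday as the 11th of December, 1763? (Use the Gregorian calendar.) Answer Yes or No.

Yes

From Dec 11, 1763 to Mar 31, 1765 is 476 days.
476 mod 7 = 0, so they are the same weekday.
(Dec 11, 1763 is a Sunday; Mar 31, 1765 is a Sunday.)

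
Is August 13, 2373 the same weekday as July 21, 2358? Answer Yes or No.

Yes

From Jul 21, 2358 to Aug 13, 2373 is 5502 days.
5502 mod 7 = 0, so they are the same weekday.
(Jul 21, 2358 is a Monday; Aug 13, 2373 is a Monday.)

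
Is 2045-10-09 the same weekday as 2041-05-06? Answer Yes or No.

Yes

From May 6, 2041 to Oct 9, 2045 is 1617 days.
1617 mod 7 = 0, so they are the same weekday.
(May 6, 2041 is a Monday; Oct 9, 2045 is a Monday.)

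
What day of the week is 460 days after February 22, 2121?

Thursday

First find the weekday of Feb 22, 2121. Doomsday rule: the anchor day for the 2100s is Sunday. For year 21: 21÷12 = 1 r 9, and 9÷4 = 2, so 1+9+2 = 12.
Sunday + 12 ≡ Friday — that's 2121's doomsday.
In February the doomsday date is Feb 28 (2121 is not a leap year).
Feb 22 is 6 days before Feb 28; 6 mod 7 = 6, so Friday − 6 = Saturday.
460 mod 7 = 5, so 460 days after a Saturday is Saturday + 5 = Thursday.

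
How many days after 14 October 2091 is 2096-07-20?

Oct 14, 2091 → Oct 14, 2092: 366 days (Feb 29, 2092 is in that span).
Oct 14, 2092 → Oct 14, 2093: 365 days.
Oct 14, 2093 → Oct 14, 2094: 365 days.
Oct 14, 2094 → Oct 14, 2095: 365 days.
Oct 14, 2095 → Nov 14, 2095: 31 days (October has 31).
Nov 14, 2095 → Dec 14, 2095: 30 days (November has 30).
Dec 14, 2095 → Jan 14, 2096: 31 days (December has 31).
Jan 14, 2096 → Feb 14, 2096: 31 days (January has 31).
Feb 14, 2096 → Mar 14, 2096: 29 days (February has 29).
Mar 14, 2096 → Apr 14, 2096: 31 days (March has 31).
Apr 14, 2096 → May 14, 2096: 30 days (April has 30).
May 14, 2096 → Jun 14, 2096: 31 days (May has 31).
Jun 14, 2096 → Jul 14, 2096: 30 days (June has 30).
Jul 14, 2096 → Jul 20, 2096: 6 days.
Total: 1741 days.

1741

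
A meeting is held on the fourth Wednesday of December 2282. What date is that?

December 27, 2282

December 1, 2282 is a Friday.
The first Wednesday is therefore December 6 (5 days later).
The fourth Wednesday is 6 + 3×7 = December 27.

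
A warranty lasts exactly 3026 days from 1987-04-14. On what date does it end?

July 27, 1995

+366 (one year; includes Feb 29, 1988) → Apr 14, 1988 (2660 left).
+365 (one year) → Apr 14, 1989 (2295 left).
+365 (one year) → Apr 14, 1990 (1930 left).
+365 (one year) → Apr 14, 1991 (1565 left).
+366 (one year; includes Feb 29, 1992) → Apr 14, 1992 (1199 left).
+365 (one year) → Apr 14, 1993 (834 left).
+365 (one year) → Apr 14, 1994 (469 left).
+365 (one year) → Apr 14, 1995 (104 left).
Apr has 30 days: +17 → May 1, 1995 (87 left).
May has 31 days: +31 → Jun 1, 1995 (56 left).
Jun has 30 days: +30 → Jul 1, 1995 (26 left).
+26 → Jul 27, 1995.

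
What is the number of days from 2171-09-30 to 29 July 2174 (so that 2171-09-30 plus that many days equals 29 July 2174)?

1033

Sep 30, 2171 → Sep 30, 2172: 366 days (Feb 29, 2172 is in that span).
Sep 30, 2172 → Sep 30, 2173: 365 days.
Sep 30, 2173 → Oct 30, 2173: 30 days (September has 30).
Oct 30, 2173 → Nov 30, 2173: 31 days (October has 31).
Nov 30, 2173 → Dec 30, 2173: 30 days (November has 30).
Dec 30, 2173 → Jan 30, 2174: 31 days (December has 31).
Jan 30, 2174 → Feb 28, 2174: 29 days (January has 31).
Feb 28, 2174 → Mar 28, 2174: 28 days (February has 28).
Mar 28, 2174 → Apr 28, 2174: 31 days (March has 31).
Apr 28, 2174 → May 28, 2174: 30 days (April has 30).
May 28, 2174 → Jun 28, 2174: 31 days (May has 31).
Jun 28, 2174 → Jul 28, 2174: 30 days (June has 30).
Jul 28, 2174 → Jul 29, 2174: 1 days.
Total: 1033 days.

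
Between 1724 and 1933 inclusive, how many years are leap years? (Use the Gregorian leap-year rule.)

Multiples of 4 in [1724,1933]: 53.
Of those, multiples of 100: 2 (not leap unless ÷400).
Multiples of 400: 0.
Leap years = 53 − 2 + 0 = 51.

51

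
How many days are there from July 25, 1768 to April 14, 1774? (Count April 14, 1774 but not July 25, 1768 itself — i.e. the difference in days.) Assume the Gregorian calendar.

2089

Jul 25, 1768 → Jul 25, 1769: 365 days.
Jul 25, 1769 → Jul 25, 1770: 365 days.
Jul 25, 1770 → Jul 25, 1771: 365 days.
Jul 25, 1771 → Jul 25, 1772: 366 days (Feb 29, 1772 is in that span).
Jul 25, 1772 → Jul 25, 1773: 365 days.
Jul 25, 1773 → Aug 25, 1773: 31 days (July has 31).
Aug 25, 1773 → Sep 25, 1773: 31 days (August has 31).
Sep 25, 1773 → Oct 25, 1773: 30 days (September has 30).
Oct 25, 1773 → Nov 25, 1773: 31 days (October has 31).
Nov 25, 1773 → Dec 25, 1773: 30 days (November has 30).
Dec 25, 1773 → Jan 25, 1774: 31 days (December has 31).
Jan 25, 1774 → Feb 25, 1774: 31 days (January has 31).
Feb 25, 1774 → Mar 25, 1774: 28 days (February has 28).
Mar 25, 1774 → Apr 14, 1774: 20 days.
Total: 2089 days.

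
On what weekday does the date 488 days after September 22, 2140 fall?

First find the weekday of Sep 22, 2140. Doomsday rule: the anchor day for the 2100s is Sunday. For year 40: 40÷12 = 3 r 4, and 4÷4 = 1, so 3+4+1 = 8.
Sunday + 8 ≡ Monday — that's 2140's doomsday.
In September the doomsday date is Sep 5.
Sep 22 is 17 days after Sep 5; 17 mod 7 = 3, so Monday + 3 = Thursday.
488 mod 7 = 5, so 488 days after a Thursday is Thursday + 5 = Tuesday.

Tuesday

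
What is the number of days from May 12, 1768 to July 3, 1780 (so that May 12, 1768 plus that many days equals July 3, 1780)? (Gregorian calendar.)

May 12, 1768 → May 12, 1769: 365 days.
May 12, 1769 → May 12, 1770: 365 days.
May 12, 1770 → May 12, 1771: 365 days.
May 12, 1771 → May 12, 1772: 366 days (Feb 29, 1772 is in that span).
May 12, 1772 → May 12, 1773: 365 days.
May 12, 1773 → May 12, 1774: 365 days.
May 12, 1774 → May 12, 1775: 365 days.
May 12, 1775 → May 12, 1776: 366 days (Feb 29, 1776 is in that span).
May 12, 1776 → May 12, 1777: 365 days.
May 12, 1777 → May 12, 1778: 365 days.
May 12, 1778 → May 12, 1779: 365 days.
May 12, 1779 → May 12, 1780: 366 days (Feb 29, 1780 is in that span).
May 12, 1780 → Jun 12, 1780: 31 days (May has 31).
Jun 12, 1780 → Jul 3, 1780: 21 days.
Total: 4435 days.

4435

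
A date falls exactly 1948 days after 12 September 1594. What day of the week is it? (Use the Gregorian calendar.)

First find the weekday of Sep 12, 1594. Doomsday rule: the anchor day for the 1500s is Wednesday. For year 94: 94÷12 = 7 r 10, and 10÷4 = 2, so 7+10+2 = 19.
Wednesday + 19 ≡ Monday — that's 1594's doomsday.
In September the doomsday date is Sep 5.
Sep 12 is 7 days after Sep 5; 7 mod 7 = 0, so Monday + 0 = Monday.
1948 mod 7 = 2, so 1948 days after a Monday is Monday + 2 = Wednesday.

Wednesday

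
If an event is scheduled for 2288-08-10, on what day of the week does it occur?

Doomsday rule: the anchor day for the 2200s is Friday. For year 88: 88÷12 = 7 r 4, and 4÷4 = 1, so 7+4+1 = 12.
Friday + 12 ≡ Wednesday — that's 2288's doomsday.
In August the doomsday date is Aug 8.
Aug 10 is 2 days after Aug 8; 2 mod 7 = 2, so Wednesday + 2 = Friday.

Friday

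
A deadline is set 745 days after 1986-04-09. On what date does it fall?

April 23, 1988

+365 (one year) → Apr 9, 1987 (380 left).
Apr has 30 days: +22 → May 1, 1987 (358 left).
May has 31 days: +31 → Jun 1, 1987 (327 left).
Jun has 30 days: +30 → Jul 1, 1987 (297 left).
Jul has 31 days: +31 → Aug 1, 1987 (266 left).
Aug has 31 days: +31 → Sep 1, 1987 (235 left).
Sep has 30 days: +30 → Oct 1, 1987 (205 left).
Oct has 31 days: +31 → Nov 1, 1987 (174 left).
Nov has 30 days: +30 → Dec 1, 1987 (144 left).
Dec has 31 days: +31 → Jan 1, 1988 (113 left).
Jan has 31 days: +31 → Feb 1, 1988 (82 left).
Feb has 29 days: +29 → Mar 1, 1988 (53 left).
Mar has 31 days: +31 → Apr 1, 1988 (22 left).
+22 → Apr 23, 1988.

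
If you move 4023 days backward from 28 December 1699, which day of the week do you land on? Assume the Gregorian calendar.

First find the weekday of Dec 28, 1699. Doomsday rule: the anchor day for the 1600s is Tuesday. For year 99: 99÷12 = 8 r 3, and 3÷4 = 0, so 8+3+0 = 11.
Tuesday + 11 ≡ Saturday — that's 1699's doomsday.
In December the doomsday date is Dec 12.
Dec 28 is 16 days after Dec 12; 16 mod 7 = 2, so Saturday + 2 = Monday.
4023 mod 7 = 5, so 4023 days before a Monday is Monday − 5 = Wednesday.

Wednesday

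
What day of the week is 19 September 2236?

Doomsday rule: the anchor day for the 2200s is Friday. For year 36: 36÷12 = 3 r 0, and 0÷4 = 0, so 3+0+0 = 3.
Friday + 3 ≡ Monday — that's 2236's doomsday.
In September the doomsday date is Sep 5.
Sep 19 is 14 days after Sep 5; 14 mod 7 = 0, so Monday + 0 = Monday.

Monday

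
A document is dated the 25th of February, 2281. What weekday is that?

Doomsday rule: the anchor day for the 2200s is Friday. For year 81: 81÷12 = 6 r 9, and 9÷4 = 2, so 6+9+2 = 17.
Friday + 17 ≡ Monday — that's 2281's doomsday.
In February the doomsday date is Feb 28 (2281 is not a leap year).
Feb 25 is 3 days before Feb 28; 3 mod 7 = 3, so Monday − 3 = Friday.

Friday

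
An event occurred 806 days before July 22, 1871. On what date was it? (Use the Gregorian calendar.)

May 7, 1869

−365 (one year) → Jul 22, 1870 (441 left).
−365 (one year) → Jul 22, 1869 (76 left).
−22 → Jun 30, 1869 (end of Jun, 30 days; 54 left).
−30 → May 31, 1869 (end of May, 31 days; 24 left).
−24 → May 7, 1869.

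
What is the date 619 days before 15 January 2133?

May 7, 2131

−366 (one year; includes Feb 29, 2132) → Jan 15, 2132 (253 left).
−15 → Dec 31, 2131 (end of Dec, 31 days; 238 left).
−31 → Nov 30, 2131 (end of Nov, 30 days; 207 left).
−30 → Oct 31, 2131 (end of Oct, 31 days; 177 left).
−31 → Sep 30, 2131 (end of Sep, 30 days; 146 left).
−30 → Aug 31, 2131 (end of Aug, 31 days; 116 left).
−31 → Jul 31, 2131 (end of Jul, 31 days; 85 left).
−31 → Jun 30, 2131 (end of Jun, 30 days; 54 left).
−30 → May 31, 2131 (end of May, 31 days; 24 left).
−24 → May 7, 2131.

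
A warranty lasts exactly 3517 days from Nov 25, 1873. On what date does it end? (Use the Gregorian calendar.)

+365 (one year) → Nov 25, 1874 (3152 left).
+365 (one year) → Nov 25, 1875 (2787 left).
+366 (one year; includes Feb 29, 1876) → Nov 25, 1876 (2421 left).
+365 (one year) → Nov 25, 1877 (2056 left).
+365 (one year) → Nov 25, 1878 (1691 left).
+365 (one year) → Nov 25, 1879 (1326 left).
+366 (one year; includes Feb 29, 1880) → Nov 25, 1880 (960 left).
+365 (one year) → Nov 25, 1881 (595 left).
+365 (one year) → Nov 25, 1882 (230 left).
Nov has 30 days: +6 → Dec 1, 1882 (224 left).
Dec has 31 days: +31 → Jan 1, 1883 (193 left).
Jan has 31 days: +31 → Feb 1, 1883 (162 left).
Feb has 28 days: +28 → Mar 1, 1883 (134 left).
Mar has 31 days: +31 → Apr 1, 1883 (103 left).
Apr has 30 days: +30 → May 1, 1883 (73 left).
May has 31 days: +31 → Jun 1, 1883 (42 left).
Jun has 30 days: +30 → Jul 1, 1883 (12 left).
+12 → Jul 13, 1883.

July 13, 1883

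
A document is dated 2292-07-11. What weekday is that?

Monday

Doomsday rule: the anchor day for the 2200s is Friday. For year 92: 92÷12 = 7 r 8, and 8÷4 = 2, so 7+8+2 = 17.
Friday + 17 ≡ Monday — that's 2292's doomsday.
In July the doomsday date is Jul 11.
Jul 11 is the doomsday itself: Monday.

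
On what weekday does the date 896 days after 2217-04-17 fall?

Thursday

First find the weekday of Apr 17, 2217. Doomsday rule: the anchor day for the 2200s is Friday. For year 17: 17÷12 = 1 r 5, and 5÷4 = 1, so 1+5+1 = 7.
Friday + 7 ≡ Friday — that's 2217's doomsday.
In April the doomsday date is Apr 4.
Apr 17 is 13 days after Apr 4; 13 mod 7 = 6, so Friday + 6 = Thursday.
896 mod 7 = 0, so 896 days after a Thursday is Thursday + 0 = Thursday.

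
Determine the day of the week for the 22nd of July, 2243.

Doomsday rule: the anchor day for the 2200s is Friday. For year 43: 43÷12 = 3 r 7, and 7÷4 = 1, so 3+7+1 = 11.
Friday + 11 ≡ Tuesday — that's 2243's doomsday.
In July the doomsday date is Jul 11.
Jul 22 is 11 days after Jul 11; 11 mod 7 = 4, so Tuesday + 4 = Saturday.

Saturday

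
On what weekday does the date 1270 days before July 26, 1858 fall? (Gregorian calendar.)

Friday

First find the weekday of Jul 26, 1858. Doomsday rule: the anchor day for the 1800s is Friday. For year 58: 58÷12 = 4 r 10, and 10÷4 = 2, so 4+10+2 = 16.
Friday + 16 ≡ Sunday — that's 1858's doomsday.
In July the doomsday date is Jul 11.
Jul 26 is 15 days after Jul 11; 15 mod 7 = 1, so Sunday + 1 = Monday.
1270 mod 7 = 3, so 1270 days before a Monday is Monday − 3 = Friday.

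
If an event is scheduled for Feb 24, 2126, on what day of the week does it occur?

Sunday

Doomsday rule: the anchor day for the 2100s is Sunday. For year 26: 26÷12 = 2 r 2, and 2÷4 = 0, so 2+2+0 = 4.
Sunday + 4 ≡ Thursday — that's 2126's doomsday.
In February the doomsday date is Feb 28 (2126 is not a leap year).
Feb 24 is 4 days before Feb 28; 4 mod 7 = 4, so Thursday − 4 = Sunday.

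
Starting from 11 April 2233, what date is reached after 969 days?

+365 (one year) → Apr 11, 2234 (604 left).
+365 (one year) → Apr 11, 2235 (239 left).
Apr has 30 days: +20 → May 1, 2235 (219 left).
May has 31 days: +31 → Jun 1, 2235 (188 left).
Jun has 30 days: +30 → Jul 1, 2235 (158 left).
Jul has 31 days: +31 → Aug 1, 2235 (127 left).
Aug has 31 days: +31 → Sep 1, 2235 (96 left).
Sep has 30 days: +30 → Oct 1, 2235 (66 left).
Oct has 31 days: +31 → Nov 1, 2235 (35 left).
Nov has 30 days: +30 → Dec 1, 2235 (5 left).
+5 → Dec 6, 2235.

December 6, 2235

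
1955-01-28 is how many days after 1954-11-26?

63

Nov 26, 1954 → Dec 26, 1954: 30 days (November has 30).
Dec 26, 1954 → Jan 26, 1955: 31 days (December has 31).
Jan 26, 1955 → Jan 28, 1955: 2 days.
Total: 63 days.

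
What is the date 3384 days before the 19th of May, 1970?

February 11, 1961

−365 (one year) → May 19, 1969 (3019 left).
−365 (one year) → May 19, 1968 (2654 left).
−366 (one year; includes Feb 29, 1968) → May 19, 1967 (2288 left).
−365 (one year) → May 19, 1966 (1923 left).
−365 (one year) → May 19, 1965 (1558 left).
−365 (one year) → May 19, 1964 (1193 left).
−366 (one year; includes Feb 29, 1964) → May 19, 1963 (827 left).
−365 (one year) → May 19, 1962 (462 left).
−365 (one year) → May 19, 1961 (97 left).
−19 → Apr 30, 1961 (end of Apr, 30 days; 78 left).
−30 → Mar 31, 1961 (end of Mar, 31 days; 48 left).
−31 → Feb 28, 1961 (end of Feb, 28 days; 17 left).
−17 → Feb 11, 1961.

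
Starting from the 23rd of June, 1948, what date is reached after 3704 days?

+365 (one year) → Jun 23, 1949 (3339 left).
+365 (one year) → Jun 23, 1950 (2974 left).
+365 (one year) → Jun 23, 1951 (2609 left).
+366 (one year; includes Feb 29, 1952) → Jun 23, 1952 (2243 left).
+365 (one year) → Jun 23, 1953 (1878 left).
+365 (one year) → Jun 23, 1954 (1513 left).
+365 (one year) → Jun 23, 1955 (1148 left).
+366 (one year; includes Feb 29, 1956) → Jun 23, 1956 (782 left).
+365 (one year) → Jun 23, 1957 (417 left).
+365 (one year) → Jun 23, 1958 (52 left).
Jun has 30 days: +8 → Jul 1, 1958 (44 left).
Jul has 31 days: +31 → Aug 1, 1958 (13 left).
+13 → Aug 14, 1958.

August 14, 1958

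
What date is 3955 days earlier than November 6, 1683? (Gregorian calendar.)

January 7, 1673

−365 (one year) → Nov 6, 1682 (3590 left).
−365 (one year) → Nov 6, 1681 (3225 left).
−365 (one year) → Nov 6, 1680 (2860 left).
−366 (one year; includes Feb 29, 1680) → Nov 6, 1679 (2494 left).
−365 (one year) → Nov 6, 1678 (2129 left).
−365 (one year) → Nov 6, 1677 (1764 left).
−365 (one year) → Nov 6, 1676 (1399 left).
−366 (one year; includes Feb 29, 1676) → Nov 6, 1675 (1033 left).
−365 (one year) → Nov 6, 1674 (668 left).
−365 (one year) → Nov 6, 1673 (303 left).
−6 → Oct 31, 1673 (end of Oct, 31 days; 297 left).
−31 → Sep 30, 1673 (end of Sep, 30 days; 266 left).
−30 → Aug 31, 1673 (end of Aug, 31 days; 236 left).
−31 → Jul 31, 1673 (end of Jul, 31 days; 205 left).
−31 → Jun 30, 1673 (end of Jun, 30 days; 174 left).
−30 → May 31, 1673 (end of May, 31 days; 144 left).
−31 → Apr 30, 1673 (end of Apr, 30 days; 113 left).
−30 → Mar 31, 1673 (end of Mar, 31 days; 83 left).
−31 → Feb 28, 1673 (end of Feb, 28 days; 52 left).
−28 → Jan 31, 1673 (end of Jan, 31 days; 24 left).
−24 → Jan 7, 1673.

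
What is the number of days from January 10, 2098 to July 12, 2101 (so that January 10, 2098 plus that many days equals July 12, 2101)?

1278

Jan 10, 2098 → Jan 10, 2099: 365 days.
Jan 10, 2099 → Jan 10, 2100: 365 days.
Jan 10, 2100 → Jan 10, 2101: 365 days.
Jan 10, 2101 → Feb 10, 2101: 31 days (January has 31).
Feb 10, 2101 → Mar 10, 2101: 28 days (February has 28).
Mar 10, 2101 → Apr 10, 2101: 31 days (March has 31).
Apr 10, 2101 → May 10, 2101: 30 days (April has 30).
May 10, 2101 → Jun 10, 2101: 31 days (May has 31).
Jun 10, 2101 → Jul 10, 2101: 30 days (June has 30).
Jul 10, 2101 → Jul 12, 2101: 2 days.
Total: 1278 days.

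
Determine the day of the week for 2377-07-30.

Saturday

Doomsday rule: the anchor day for the 2300s is Wednesday. For year 77: 77÷12 = 6 r 5, and 5÷4 = 1, so 6+5+1 = 12.
Wednesday + 12 ≡ Monday — that's 2377's doomsday.
In July the doomsday date is Jul 11.
Jul 30 is 19 days after Jul 11; 19 mod 7 = 5, so Monday + 5 = Saturday.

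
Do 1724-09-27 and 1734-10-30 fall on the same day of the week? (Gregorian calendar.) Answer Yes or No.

No

From Sep 27, 1724 to Oct 30, 1734 is 3685 days.
3685 mod 7 = 3, so they are different weekdays.
(Sep 27, 1724 is a Wednesday; Oct 30, 1734 is a Saturday.)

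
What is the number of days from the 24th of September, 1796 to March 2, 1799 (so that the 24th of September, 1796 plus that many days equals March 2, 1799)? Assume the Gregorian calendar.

Sep 24, 1796 → Sep 24, 1797: 365 days.
Sep 24, 1797 → Sep 24, 1798: 365 days.
Sep 24, 1798 → Oct 24, 1798: 30 days (September has 30).
Oct 24, 1798 → Nov 24, 1798: 31 days (October has 31).
Nov 24, 1798 → Dec 24, 1798: 30 days (November has 30).
Dec 24, 1798 → Jan 24, 1799: 31 days (December has 31).
Jan 24, 1799 → Feb 24, 1799: 31 days (January has 31).
Feb 24, 1799 → Mar 2, 1799: 6 days.
Total: 889 days.

889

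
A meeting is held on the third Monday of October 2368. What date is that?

October 1, 2368 is a Tuesday.
The first Monday is therefore October 7 (6 days later).
The third Monday is 7 + 2×7 = October 21.

October 21, 2368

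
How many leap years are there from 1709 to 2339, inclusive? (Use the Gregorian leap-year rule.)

152

Multiples of 4 in [1709,2339]: 157.
Of those, multiples of 100: 6 (not leap unless ÷400).
Multiples of 400: 1.
Leap years = 157 − 6 + 1 = 152.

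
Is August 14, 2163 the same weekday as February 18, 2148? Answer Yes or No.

Yes

From Feb 18, 2148 to Aug 14, 2163 is 5656 days.
5656 mod 7 = 0, so they are the same weekday.
(Feb 18, 2148 is a Sunday; Aug 14, 2163 is a Sunday.)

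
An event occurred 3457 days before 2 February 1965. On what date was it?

August 17, 1955

−366 (one year; includes Feb 29, 1964) → Feb 2, 1964 (3091 left).
−365 (one year) → Feb 2, 1963 (2726 left).
−365 (one year) → Feb 2, 1962 (2361 left).
−365 (one year) → Feb 2, 1961 (1996 left).
−366 (one year; includes Feb 29, 1960) → Feb 2, 1960 (1630 left).
−365 (one year) → Feb 2, 1959 (1265 left).
−365 (one year) → Feb 2, 1958 (900 left).
−365 (one year) → Feb 2, 1957 (535 left).
−366 (one year; includes Feb 29, 1956) → Feb 2, 1956 (169 left).
−2 → Jan 31, 1956 (end of Jan, 31 days; 167 left).
−31 → Dec 31, 1955 (end of Dec, 31 days; 136 left).
−31 → Nov 30, 1955 (end of Nov, 30 days; 105 left).
−30 → Oct 31, 1955 (end of Oct, 31 days; 75 left).
−31 → Sep 30, 1955 (end of Sep, 30 days; 44 left).
−30 → Aug 31, 1955 (end of Aug, 31 days; 14 left).
−14 → Aug 17, 1955.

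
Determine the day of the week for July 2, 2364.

Thursday

Doomsday rule: the anchor day for the 2300s is Wednesday. For year 64: 64÷12 = 5 r 4, and 4÷4 = 1, so 5+4+1 = 10.
Wednesday + 10 ≡ Saturday — that's 2364's doomsday.
In July the doomsday date is Jul 11.
Jul 2 is 9 days before Jul 11; 9 mod 7 = 2, so Saturday − 2 = Thursday.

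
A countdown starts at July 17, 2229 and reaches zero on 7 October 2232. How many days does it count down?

1178

Jul 17, 2229 → Jul 17, 2230: 365 days.
Jul 17, 2230 → Jul 17, 2231: 365 days.
Jul 17, 2231 → Jul 17, 2232: 366 days (Feb 29, 2232 is in that span).
Jul 17, 2232 → Aug 17, 2232: 31 days (July has 31).
Aug 17, 2232 → Sep 17, 2232: 31 days (August has 31).
Sep 17, 2232 → Oct 7, 2232: 20 days.
Total: 1178 days.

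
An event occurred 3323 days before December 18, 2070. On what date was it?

November 12, 2061

−365 (one year) → Dec 18, 2069 (2958 left).
−365 (one year) → Dec 18, 2068 (2593 left).
−366 (one year; includes Feb 29, 2068) → Dec 18, 2067 (2227 left).
−365 (one year) → Dec 18, 2066 (1862 left).
−365 (one year) → Dec 18, 2065 (1497 left).
−365 (one year) → Dec 18, 2064 (1132 left).
−366 (one year; includes Feb 29, 2064) → Dec 18, 2063 (766 left).
−365 (one year) → Dec 18, 2062 (401 left).
−365 (one year) → Dec 18, 2061 (36 left).
−18 → Nov 30, 2061 (end of Nov, 30 days; 18 left).
−18 → Nov 12, 2061.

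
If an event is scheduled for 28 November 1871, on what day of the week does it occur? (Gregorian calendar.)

Doomsday rule: the anchor day for the 1800s is Friday. For year 71: 71÷12 = 5 r 11, and 11÷4 = 2, so 5+11+2 = 18.
Friday + 18 ≡ Tuesday — that's 1871's doomsday.
In November the doomsday date is Nov 7.
Nov 28 is 21 days after Nov 7; 21 mod 7 = 0, so Tuesday + 0 = Tuesday.

Tuesday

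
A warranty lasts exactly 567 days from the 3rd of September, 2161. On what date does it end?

+365 (one year) → Sep 3, 2162 (202 left).
Sep has 30 days: +28 → Oct 1, 2162 (174 left).
Oct has 31 days: +31 → Nov 1, 2162 (143 left).
Nov has 30 days: +30 → Dec 1, 2162 (113 left).
Dec has 31 days: +31 → Jan 1, 2163 (82 left).
Jan has 31 days: +31 → Feb 1, 2163 (51 left).
Feb has 28 days: +28 → Mar 1, 2163 (23 left).
+23 → Mar 24, 2163.

March 24, 2163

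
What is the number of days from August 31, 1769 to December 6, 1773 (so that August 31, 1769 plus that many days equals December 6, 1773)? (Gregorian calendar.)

1558

Aug 31, 1769 → Aug 31, 1770: 365 days.
Aug 31, 1770 → Aug 31, 1771: 365 days.
Aug 31, 1771 → Aug 31, 1772: 366 days (Feb 29, 1772 is in that span).
Aug 31, 1772 → Aug 31, 1773: 365 days.
Aug 31, 1773 → Sep 30, 1773: 30 days (August has 31).
Sep 30, 1773 → Oct 30, 1773: 30 days (September has 30).
Oct 30, 1773 → Nov 30, 1773: 31 days (October has 31).
Nov 30, 1773 → Dec 6, 1773: 6 days.
Total: 1558 days.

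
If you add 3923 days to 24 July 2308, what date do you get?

April 21, 2319

+365 (one year) → Jul 24, 2309 (3558 left).
+365 (one year) → Jul 24, 2310 (3193 left).
+365 (one year) → Jul 24, 2311 (2828 left).
+366 (one year; includes Feb 29, 2312) → Jul 24, 2312 (2462 left).
+365 (one year) → Jul 24, 2313 (2097 left).
+365 (one year) → Jul 24, 2314 (1732 left).
+365 (one year) → Jul 24, 2315 (1367 left).
+366 (one year; includes Feb 29, 2316) → Jul 24, 2316 (1001 left).
+365 (one year) → Jul 24, 2317 (636 left).
+365 (one year) → Jul 24, 2318 (271 left).
Jul has 31 days: +8 → Aug 1, 2318 (263 left).
Aug has 31 days: +31 → Sep 1, 2318 (232 left).
Sep has 30 days: +30 → Oct 1, 2318 (202 left).
Oct has 31 days: +31 → Nov 1, 2318 (171 left).
Nov has 30 days: +30 → Dec 1, 2318 (141 left).
Dec has 31 days: +31 → Jan 1, 2319 (110 left).
Jan has 31 days: +31 → Feb 1, 2319 (79 left).
Feb has 28 days: +28 → Mar 1, 2319 (51 left).
Mar has 31 days: +31 → Apr 1, 2319 (20 left).
+20 → Apr 21, 2319.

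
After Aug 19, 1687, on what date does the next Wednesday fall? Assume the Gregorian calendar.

Aug 19, 1687 is a Tuesday.
From Tuesday to the next Wednesday is 1 day.
Aug 19, 1687 + 1 = Aug 20, 1687.

August 20, 1687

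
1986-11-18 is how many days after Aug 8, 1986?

Aug 8, 1986 → Sep 8, 1986: 31 days (August has 31).
Sep 8, 1986 → Oct 8, 1986: 30 days (September has 30).
Oct 8, 1986 → Nov 8, 1986: 31 days (October has 31).
Nov 8, 1986 → Nov 18, 1986: 10 days.
Total: 102 days.

102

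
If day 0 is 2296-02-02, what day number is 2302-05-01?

Feb 2, 2296 → Feb 2, 2297: 366 days (Feb 29, 2296 is in that span).
Feb 2, 2297 → Feb 2, 2298: 365 days.
Feb 2, 2298 → Feb 2, 2299: 365 days.
Feb 2, 2299 → Feb 2, 2300: 365 days.
Feb 2, 2300 → Feb 2, 2301: 365 days.
Feb 2, 2301 → Feb 2, 2302: 365 days.
Feb 2, 2302 → Mar 2, 2302: 28 days (February has 28).
Mar 2, 2302 → Apr 2, 2302: 31 days (March has 31).
Apr 2, 2302 → May 1, 2302: 29 days.
Total: 2279 days.

2279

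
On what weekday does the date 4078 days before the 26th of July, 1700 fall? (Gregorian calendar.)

Jul 26, 1700 is a Monday.
4078 mod 7 = 4, so 4078 days before a Monday is Monday − 4 = Thursday.

Thursday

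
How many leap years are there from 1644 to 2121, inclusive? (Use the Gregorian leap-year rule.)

Multiples of 4 in [1644,2121]: 120.
Of those, multiples of 100: 5 (not leap unless ÷400).
Multiples of 400: 1.
Leap years = 120 − 5 + 1 = 116.

116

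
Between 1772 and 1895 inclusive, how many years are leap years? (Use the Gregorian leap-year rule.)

30

Multiples of 4 in [1772,1895]: 31.
Of those, multiples of 100: 1 (not leap unless ÷400).
Multiples of 400: 0.
Leap years = 31 − 1 + 0 = 30.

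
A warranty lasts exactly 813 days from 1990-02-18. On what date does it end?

May 11, 1992

+365 (one year) → Feb 18, 1991 (448 left).
+365 (one year) → Feb 18, 1992 (83 left).
Feb has 29 days: +12 → Mar 1, 1992 (71 left).
Mar has 31 days: +31 → Apr 1, 1992 (40 left).
Apr has 30 days: +30 → May 1, 1992 (10 left).
+10 → May 11, 1992.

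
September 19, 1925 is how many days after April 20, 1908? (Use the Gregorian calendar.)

6361

Apr 20, 1908 → Apr 20, 1909: 365 days.
Apr 20, 1909 → Apr 20, 1910: 365 days.
Apr 20, 1910 → Apr 20, 1911: 365 days.
Apr 20, 1911 → Apr 20, 1912: 366 days (Feb 29, 1912 is in that span).
Apr 20, 1912 → Apr 20, 1913: 365 days.
Apr 20, 1913 → Apr 20, 1914: 365 days.
Apr 20, 1914 → Apr 20, 1915: 365 days.
Apr 20, 1915 → Apr 20, 1916: 366 days (Feb 29, 1916 is in that span).
Apr 20, 1916 → Apr 20, 1917: 365 days.
Apr 20, 1917 → Apr 20, 1918: 365 days.
Apr 20, 1918 → Apr 20, 1919: 365 days.
Apr 20, 1919 → Apr 20, 1920: 366 days (Feb 29, 1920 is in that span).
Apr 20, 1920 → Apr 20, 1921: 365 days.
Apr 20, 1921 → Apr 20, 1922: 365 days.
Apr 20, 1922 → Apr 20, 1923: 365 days.
Apr 20, 1923 → Apr 20, 1924: 366 days (Feb 29, 1924 is in that span).
Apr 20, 1924 → Apr 20, 1925: 365 days.
Apr 20, 1925 → May 20, 1925: 30 days (April has 30).
May 20, 1925 → Jun 20, 1925: 31 days (May has 31).
Jun 20, 1925 → Jul 20, 1925: 30 days (June has 30).
Jul 20, 1925 → Aug 20, 1925: 31 days (July has 31).
Aug 20, 1925 → Sep 19, 1925: 30 days.
Total: 6361 days.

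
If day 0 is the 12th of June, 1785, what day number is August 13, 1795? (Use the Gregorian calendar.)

3714

Jun 12, 1785 → Jun 12, 1786: 365 days.
Jun 12, 1786 → Jun 12, 1787: 365 days.
Jun 12, 1787 → Jun 12, 1788: 366 days (Feb 29, 1788 is in that span).
Jun 12, 1788 → Jun 12, 1789: 365 days.
Jun 12, 1789 → Jun 12, 1790: 365 days.
Jun 12, 1790 → Jun 12, 1791: 365 days.
Jun 12, 1791 → Jun 12, 1792: 366 days (Feb 29, 1792 is in that span).
Jun 12, 1792 → Jun 12, 1793: 365 days.
Jun 12, 1793 → Jun 12, 1794: 365 days.
Jun 12, 1794 → Jun 12, 1795: 365 days.
Jun 12, 1795 → Jul 12, 1795: 30 days (June has 30).
Jul 12, 1795 → Aug 12, 1795: 31 days (July has 31).
Aug 12, 1795 → Aug 13, 1795: 1 days.
Total: 3714 days.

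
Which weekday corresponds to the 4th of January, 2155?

Saturday

Doomsday rule: the anchor day for the 2100s is Sunday. For year 55: 55÷12 = 4 r 7, and 7÷4 = 1, so 4+7+1 = 12.
Sunday + 12 ≡ Friday — that's 2155's doomsday.
In January the doomsday date is Jan 3 (2155 is not a leap year).
Jan 4 is 1 day after Jan 3; 1 mod 7 = 1, so Friday + 1 = Saturday.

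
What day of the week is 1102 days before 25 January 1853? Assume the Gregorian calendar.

Jan 25, 1853 is a Tuesday.
1102 mod 7 = 3, so 1102 days before a Tuesday is Tuesday − 3 = Saturday.

Saturday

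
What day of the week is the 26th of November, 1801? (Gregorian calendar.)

Thursday

Doomsday rule: the anchor day for the 1800s is Friday. For year 01: 1÷12 = 0 r 1, and 1÷4 = 0, so 0+1+0 = 1.
Friday + 1 ≡ Saturday — that's 1801's doomsday.
In November the doomsday date is Nov 7.
Nov 26 is 19 days after Nov 7; 19 mod 7 = 5, so Saturday + 5 = Thursday.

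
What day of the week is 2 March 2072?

January 1, 2072 is a Friday.
Jan 1, 2072 → Feb 1, 2072: 31 days (January has 31).
Feb 1, 2072 → Mar 1, 2072: 29 days (February has 29).
Mar 1, 2072 → Mar 2, 2072: 1 days.
Total: 61 days.
61 mod 7 = 5, so Friday + 5 = Wednesday.

Wednesday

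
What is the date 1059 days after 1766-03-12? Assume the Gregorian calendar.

+365 (one year) → Mar 12, 1767 (694 left).
+366 (one year; includes Feb 29, 1768) → Mar 12, 1768 (328 left).
Mar has 31 days: +20 → Apr 1, 1768 (308 left).
Apr has 30 days: +30 → May 1, 1768 (278 left).
May has 31 days: +31 → Jun 1, 1768 (247 left).
Jun has 30 days: +30 → Jul 1, 1768 (217 left).
Jul has 31 days: +31 → Aug 1, 1768 (186 left).
Aug has 31 days: +31 → Sep 1, 1768 (155 left).
Sep has 30 days: +30 → Oct 1, 1768 (125 left).
Oct has 31 days: +31 → Nov 1, 1768 (94 left).
Nov has 30 days: +30 → Dec 1, 1768 (64 left).
Dec has 31 days: +31 → Jan 1, 1769 (33 left).
Jan has 31 days: +31 → Feb 1, 1769 (2 left).
+2 → Feb 3, 1769.

February 3, 1769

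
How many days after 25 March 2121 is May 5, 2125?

1502

Mar 25, 2121 → Mar 25, 2122: 365 days.
Mar 25, 2122 → Mar 25, 2123: 365 days.
Mar 25, 2123 → Mar 25, 2124: 366 days (Feb 29, 2124 is in that span).
Mar 25, 2124 → Mar 25, 2125: 365 days.
Mar 25, 2125 → Apr 25, 2125: 31 days (March has 31).
Apr 25, 2125 → May 5, 2125: 10 days.
Total: 1502 days.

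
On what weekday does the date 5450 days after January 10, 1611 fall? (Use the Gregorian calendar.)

Jan 10, 1611 is a Monday.
5450 mod 7 = 4, so 5450 days after a Monday is Monday + 4 = Friday.

Friday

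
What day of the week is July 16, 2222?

Tuesday

January 1, 2222 is a Tuesday.
Jan 1, 2222 → Feb 1, 2222: 31 days (January has 31).
Feb 1, 2222 → Mar 1, 2222: 28 days (February has 28).
Mar 1, 2222 → Apr 1, 2222: 31 days (March has 31).
Apr 1, 2222 → May 1, 2222: 30 days (April has 30).
May 1, 2222 → Jun 1, 2222: 31 days (May has 31).
Jun 1, 2222 → Jul 1, 2222: 30 days (June has 30).
Jul 1, 2222 → Jul 16, 2222: 15 days.
Total: 196 days.
196 mod 7 = 0, so Tuesday + 0 = Tuesday.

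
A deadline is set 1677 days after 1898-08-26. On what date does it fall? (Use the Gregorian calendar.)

+365 (one year) → Aug 26, 1899 (1312 left).
+365 (one year) → Aug 26, 1900 (947 left).
+365 (one year) → Aug 26, 1901 (582 left).
+365 (one year) → Aug 26, 1902 (217 left).
Aug has 31 days: +6 → Sep 1, 1902 (211 left).
Sep has 30 days: +30 → Oct 1, 1902 (181 left).
Oct has 31 days: +31 → Nov 1, 1902 (150 left).
Nov has 30 days: +30 → Dec 1, 1902 (120 left).
Dec has 31 days: +31 → Jan 1, 1903 (89 left).
Jan has 31 days: +31 → Feb 1, 1903 (58 left).
Feb has 28 days: +28 → Mar 1, 1903 (30 left).
+30 → Mar 31, 1903.

March 31, 1903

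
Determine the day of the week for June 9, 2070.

Monday

Doomsday rule: the anchor day for the 2000s is Tuesday. For year 70: 70÷12 = 5 r 10, and 10÷4 = 2, so 5+10+2 = 17.
Tuesday + 17 ≡ Friday — that's 2070's doomsday.
In June the doomsday date is Jun 6.
Jun 9 is 3 days after Jun 6; 3 mod 7 = 3, so Friday + 3 = Monday.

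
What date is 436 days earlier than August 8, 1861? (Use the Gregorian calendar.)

May 29, 1860

−365 (one year) → Aug 8, 1860 (71 left).
−8 → Jul 31, 1860 (end of Jul, 31 days; 63 left).
−31 → Jun 30, 1860 (end of Jun, 30 days; 32 left).
−30 → May 31, 1860 (end of May, 31 days; 2 left).
−2 → May 29, 1860.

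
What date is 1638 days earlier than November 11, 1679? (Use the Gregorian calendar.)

−365 (one year) → Nov 11, 1678 (1273 left).
−365 (one year) → Nov 11, 1677 (908 left).
−365 (one year) → Nov 11, 1676 (543 left).
−366 (one year; includes Feb 29, 1676) → Nov 11, 1675 (177 left).
−11 → Oct 31, 1675 (end of Oct, 31 days; 166 left).
−31 → Sep 30, 1675 (end of Sep, 30 days; 135 left).
−30 → Aug 31, 1675 (end of Aug, 31 days; 105 left).
−31 → Jul 31, 1675 (end of Jul, 31 days; 74 left).
−31 → Jun 30, 1675 (end of Jun, 30 days; 43 left).
−30 → May 31, 1675 (end of May, 31 days; 13 left).
−13 → May 18, 1675.

May 18, 1675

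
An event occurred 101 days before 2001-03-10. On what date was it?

November 29, 2000

−10 → Feb 28, 2001 (end of Feb, 28 days; 91 left).
−28 → Jan 31, 2001 (end of Jan, 31 days; 63 left).
−31 → Dec 31, 2000 (end of Dec, 31 days; 32 left).
−31 → Nov 30, 2000 (end of Nov, 30 days; 1 left).
−1 → Nov 29, 2000.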